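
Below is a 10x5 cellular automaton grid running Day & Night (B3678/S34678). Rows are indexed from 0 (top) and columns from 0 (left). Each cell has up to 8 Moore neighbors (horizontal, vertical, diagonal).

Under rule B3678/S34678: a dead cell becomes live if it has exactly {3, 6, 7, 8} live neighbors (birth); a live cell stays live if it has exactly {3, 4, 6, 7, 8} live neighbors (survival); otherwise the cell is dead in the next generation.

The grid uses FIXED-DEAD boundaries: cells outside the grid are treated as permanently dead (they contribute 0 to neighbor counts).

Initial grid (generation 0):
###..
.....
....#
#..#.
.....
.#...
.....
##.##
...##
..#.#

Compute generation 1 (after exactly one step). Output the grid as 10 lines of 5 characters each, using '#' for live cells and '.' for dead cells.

Answer: .....
.#...
.....
.....
.....
.....
###..
..###
.#..#
.....

Derivation:
Simulating step by step:
Generation 0 (given above): 15 live cells
Generation 1: 9 live cells
(generation 1 grid is the final answer)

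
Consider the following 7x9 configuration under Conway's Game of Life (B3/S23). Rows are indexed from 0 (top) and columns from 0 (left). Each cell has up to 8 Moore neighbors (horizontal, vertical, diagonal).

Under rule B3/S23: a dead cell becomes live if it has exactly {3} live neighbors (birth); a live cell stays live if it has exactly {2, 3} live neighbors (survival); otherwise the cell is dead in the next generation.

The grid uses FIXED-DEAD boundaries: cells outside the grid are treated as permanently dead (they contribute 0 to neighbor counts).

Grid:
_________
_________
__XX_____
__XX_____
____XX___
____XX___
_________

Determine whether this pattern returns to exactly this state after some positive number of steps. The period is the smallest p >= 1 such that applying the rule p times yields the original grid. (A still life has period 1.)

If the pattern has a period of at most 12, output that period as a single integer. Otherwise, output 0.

Simulating and comparing each generation to the original:
Gen 0 (original, given above): 8 live cells
Gen 1: 6 live cells, differs from original
Gen 2: 8 live cells, MATCHES original -> period = 2

Answer: 2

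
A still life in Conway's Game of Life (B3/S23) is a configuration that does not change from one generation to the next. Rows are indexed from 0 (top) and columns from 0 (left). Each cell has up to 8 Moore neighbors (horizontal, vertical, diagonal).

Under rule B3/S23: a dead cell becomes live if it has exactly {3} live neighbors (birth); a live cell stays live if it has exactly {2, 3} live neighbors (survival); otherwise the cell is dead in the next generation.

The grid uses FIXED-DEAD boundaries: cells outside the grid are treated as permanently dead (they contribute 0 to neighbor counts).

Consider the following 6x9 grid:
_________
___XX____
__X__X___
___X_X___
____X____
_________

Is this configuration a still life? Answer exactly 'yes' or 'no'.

Answer: yes

Derivation:
Compute generation 1 and compare to generation 0 (given above):
Generation 1:
_________
___XX____
__X__X___
___X_X___
____X____
_________
The grids are IDENTICAL -> still life.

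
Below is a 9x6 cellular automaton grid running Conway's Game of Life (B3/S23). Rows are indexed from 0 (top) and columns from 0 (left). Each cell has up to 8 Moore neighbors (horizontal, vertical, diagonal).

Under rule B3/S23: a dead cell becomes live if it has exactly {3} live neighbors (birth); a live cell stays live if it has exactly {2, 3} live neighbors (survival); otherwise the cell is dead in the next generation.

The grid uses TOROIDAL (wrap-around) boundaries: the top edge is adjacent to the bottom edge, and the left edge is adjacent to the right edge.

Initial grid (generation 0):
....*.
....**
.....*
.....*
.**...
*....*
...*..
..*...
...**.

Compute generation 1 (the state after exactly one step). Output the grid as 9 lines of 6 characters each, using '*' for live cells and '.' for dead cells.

Simulating step by step:
Generation 0 (given above): 13 live cells
Generation 1: 14 live cells
(generation 1 grid is the final answer)

Answer: ......
....**
*....*
*.....
.*...*
***...
......
..*.*.
...**.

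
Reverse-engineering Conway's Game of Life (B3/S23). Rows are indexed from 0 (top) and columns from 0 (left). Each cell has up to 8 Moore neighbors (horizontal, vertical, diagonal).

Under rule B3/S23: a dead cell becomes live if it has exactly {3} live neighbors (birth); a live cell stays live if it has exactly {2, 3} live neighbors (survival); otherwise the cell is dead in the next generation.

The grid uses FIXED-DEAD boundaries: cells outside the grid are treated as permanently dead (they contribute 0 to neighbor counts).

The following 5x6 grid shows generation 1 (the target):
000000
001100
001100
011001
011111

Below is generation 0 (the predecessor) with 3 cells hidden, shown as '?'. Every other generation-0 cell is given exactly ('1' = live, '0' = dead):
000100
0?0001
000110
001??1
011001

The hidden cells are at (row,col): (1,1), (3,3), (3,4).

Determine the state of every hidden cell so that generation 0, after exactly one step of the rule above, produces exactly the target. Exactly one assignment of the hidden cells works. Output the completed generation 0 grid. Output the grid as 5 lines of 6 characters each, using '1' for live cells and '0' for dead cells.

Hidden generation-0 cells (in order): (1,1), (3,3), (3,4).
A hidden cell only influences target cells in its own 3x3 neighborhood. Try each of the 2^3 = 8 assignments, step the completed generation 0 forward once under B3/S23, and compare with the target:
  (1,1)=0 (3,3)=0 (3,4)=0 -> step gives (1,2)='0' but target has '1' -> reject
  (1,1)=0 (3,3)=0 (3,4)=1 -> step gives (1,2)='0' but target has '1' -> reject
  (1,1)=0 (3,3)=1 (3,4)=0 -> step gives (1,2)='0' but target has '1' -> reject
  (1,1)=0 (3,3)=1 (3,4)=1 -> step gives (1,2)='0' but target has '1' -> reject
  (1,1)=1 (3,3)=0 (3,4)=0 -> step gives (2,4)='1' but target has '0' -> reject
  (1,1)=1 (3,3)=0 (3,4)=1 -> step reproduces the target at every cell -> ACCEPT
  (1,1)=1 (3,3)=1 (3,4)=0 -> step gives (2,2)='0' but target has '1' -> reject
  (1,1)=1 (3,3)=1 (3,4)=1 -> step gives (2,2)='0' but target has '1' -> reject
Unique solution: (1,1)=live, (3,3)=dead, (3,4)=live.
Check: live-neighbor counts of every cell in the completed generation 0:
112021
103341
123344
133543
122332
Applying B3/S23 to generation 0 with these counts gives:
000000
001100
001100
011001
011111
which matches the target exactly.

Answer: 000100
010001
000110
001011
011001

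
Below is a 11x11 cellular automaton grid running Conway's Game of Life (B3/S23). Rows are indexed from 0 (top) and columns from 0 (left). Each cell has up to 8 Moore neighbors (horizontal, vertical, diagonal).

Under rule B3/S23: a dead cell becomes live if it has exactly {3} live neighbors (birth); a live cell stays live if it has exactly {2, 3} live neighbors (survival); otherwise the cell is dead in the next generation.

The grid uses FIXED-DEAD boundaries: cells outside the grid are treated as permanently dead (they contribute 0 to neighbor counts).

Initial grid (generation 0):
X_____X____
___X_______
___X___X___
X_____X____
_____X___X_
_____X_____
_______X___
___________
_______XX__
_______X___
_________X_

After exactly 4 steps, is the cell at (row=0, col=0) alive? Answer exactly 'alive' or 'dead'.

Answer: dead

Derivation:
Simulating step by step:
Generation 0 (given above): 15 live cells
Generation 1: 9 live cells
___________
___________
___________
______X____
_____XX____
______X____
___________
_______XX__
_______XX__
_______X___
___________
Generation 2: 13 live cells
___________
___________
___________
_____XX____
_____XXX___
_____XX____
_______X___
_______XX__
______X____
_______XX__
___________
Generation 3: 12 live cells
___________
___________
___________
_____X_X___
____X__X___
_____X_____
_______XX__
______XXX__
______X____
_______X___
___________
Generation 4: 11 live cells
___________
___________
___________
______X____
____XX_____
______XXX__
________X__
______X_X__
______X_X__
___________
___________

Cell (0,0) at generation 4: 0 -> dead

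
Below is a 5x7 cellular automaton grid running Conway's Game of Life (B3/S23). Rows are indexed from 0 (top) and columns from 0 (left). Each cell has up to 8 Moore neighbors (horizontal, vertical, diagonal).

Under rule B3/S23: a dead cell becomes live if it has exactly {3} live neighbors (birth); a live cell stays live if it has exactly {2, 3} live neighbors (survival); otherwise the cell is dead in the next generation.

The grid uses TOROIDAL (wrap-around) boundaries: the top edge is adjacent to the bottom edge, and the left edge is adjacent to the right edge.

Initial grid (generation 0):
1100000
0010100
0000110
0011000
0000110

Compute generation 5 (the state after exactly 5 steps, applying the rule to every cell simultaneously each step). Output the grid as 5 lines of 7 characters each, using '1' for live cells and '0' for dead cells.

Simulating step by step:
Generation 0 (given above): 10 live cells
Generation 1: 16 live cells
0101110
0101110
0010110
0001000
0111100
Generation 2: 10 live cells
1100000
0100001
0010010
0100010
0100010
Generation 3: 19 live cells
0110001
0110001
1110011
0110111
0110001
Generation 4: 7 live cells
0001011
0001000
0000100
0000100
0000001
Generation 5: 10 live cells
(generation 5 grid is the final answer)

Answer: 0000111
0001010
0001100
0000010
0000101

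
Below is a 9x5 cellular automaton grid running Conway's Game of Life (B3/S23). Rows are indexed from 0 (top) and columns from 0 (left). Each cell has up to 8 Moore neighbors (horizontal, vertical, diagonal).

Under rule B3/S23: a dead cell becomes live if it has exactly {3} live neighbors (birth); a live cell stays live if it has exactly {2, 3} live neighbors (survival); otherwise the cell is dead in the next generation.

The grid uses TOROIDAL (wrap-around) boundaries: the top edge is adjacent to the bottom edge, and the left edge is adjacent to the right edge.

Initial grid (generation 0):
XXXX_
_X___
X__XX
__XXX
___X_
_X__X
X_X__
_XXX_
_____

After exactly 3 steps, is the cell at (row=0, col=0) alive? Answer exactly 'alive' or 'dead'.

Simulating step by step:
Generation 0 (given above): 19 live cells
Generation 1: 20 live cells
XXX__
_____
XX___
X_X__
X____
XXXXX
X___X
_XXX_
X___X
Generation 2: 14 live cells
XX__X
__X__
XX___
X___X
_____
__XX_
_____
_XXX_
____X
Generation 3: 18 live cells
XX_XX
__X_X
XX__X
XX__X
___XX
_____
_X___
__XX_
____X

Cell (0,0) at generation 3: 1 -> alive

Answer: alive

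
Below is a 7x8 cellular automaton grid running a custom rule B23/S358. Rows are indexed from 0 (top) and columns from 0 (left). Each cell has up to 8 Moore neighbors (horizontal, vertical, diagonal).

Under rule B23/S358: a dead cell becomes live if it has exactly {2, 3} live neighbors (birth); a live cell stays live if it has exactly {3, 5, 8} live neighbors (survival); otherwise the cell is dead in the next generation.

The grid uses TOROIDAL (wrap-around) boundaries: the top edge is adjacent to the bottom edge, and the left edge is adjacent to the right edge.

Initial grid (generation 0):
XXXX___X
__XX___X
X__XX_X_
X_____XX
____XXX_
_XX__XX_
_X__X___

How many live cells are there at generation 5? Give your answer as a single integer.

Simulating step by step:
Generation 0 (given above): 24 live cells
Generation 1: 31 live cells
__X_X_X_
__XX_XX_
XXXX_XX_
_X_X___X
XXXX_XX_
X__X_XXX
_X___XXX
Generation 2: 22 live cells
XXX_X_X_
X_XX_X__
X____X__
________
X_XX_XX_
X____X__
__XX_X_X
Generation 3: 31 live cells
XXX___X_
X_XX_XX_
_XXXX_XX
XXXXXXXX
_X__X__X
_____X__
__XX_X_X
Generation 4: 19 live cells
XXX_____
___X____
________
_X__XXXX
_X_____X
XXXX___X
X_X_X___
Generation 5: 26 live cells
__X_X__X
XXX_____
X_XXXXXX
__X___X_
___XXX__
XX_XX_XX
X_X_____
Population at generation 5: 26

Answer: 26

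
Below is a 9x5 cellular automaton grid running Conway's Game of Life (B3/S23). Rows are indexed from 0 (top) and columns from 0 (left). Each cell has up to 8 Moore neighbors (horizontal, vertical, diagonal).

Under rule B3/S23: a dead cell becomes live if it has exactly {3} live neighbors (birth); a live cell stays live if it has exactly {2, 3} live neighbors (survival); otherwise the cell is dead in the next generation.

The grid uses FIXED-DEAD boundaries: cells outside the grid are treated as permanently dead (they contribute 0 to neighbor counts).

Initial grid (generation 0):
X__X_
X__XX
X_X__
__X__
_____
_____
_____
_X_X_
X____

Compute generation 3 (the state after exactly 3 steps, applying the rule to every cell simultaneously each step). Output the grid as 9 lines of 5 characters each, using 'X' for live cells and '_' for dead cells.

Simulating step by step:
Generation 0 (given above): 11 live cells
Generation 1: 8 live cells
___XX
X_XXX
__X__
_X___
_____
_____
_____
_____
_____
Generation 2: 6 live cells
__X_X
_XX_X
__X__
_____
_____
_____
_____
_____
_____
Generation 3: 7 live cells
(generation 3 grid is the final answer)

Answer: _XX__
_XX__
_XXX_
_____
_____
_____
_____
_____
_____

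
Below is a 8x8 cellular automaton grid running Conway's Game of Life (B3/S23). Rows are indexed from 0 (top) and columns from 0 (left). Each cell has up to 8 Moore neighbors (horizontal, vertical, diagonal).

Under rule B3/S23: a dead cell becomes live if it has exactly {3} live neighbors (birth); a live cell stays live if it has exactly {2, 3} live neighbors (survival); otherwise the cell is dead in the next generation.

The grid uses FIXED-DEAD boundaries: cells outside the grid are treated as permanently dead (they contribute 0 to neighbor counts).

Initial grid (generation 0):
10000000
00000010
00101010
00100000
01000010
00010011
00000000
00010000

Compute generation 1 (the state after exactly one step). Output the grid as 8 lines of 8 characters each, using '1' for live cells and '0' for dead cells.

Answer: 00000000
00000100
00010100
01110100
00100011
00000011
00000000
00000000

Derivation:
Simulating step by step:
Generation 0 (given above): 12 live cells
Generation 1: 12 live cells
(generation 1 grid is the final answer)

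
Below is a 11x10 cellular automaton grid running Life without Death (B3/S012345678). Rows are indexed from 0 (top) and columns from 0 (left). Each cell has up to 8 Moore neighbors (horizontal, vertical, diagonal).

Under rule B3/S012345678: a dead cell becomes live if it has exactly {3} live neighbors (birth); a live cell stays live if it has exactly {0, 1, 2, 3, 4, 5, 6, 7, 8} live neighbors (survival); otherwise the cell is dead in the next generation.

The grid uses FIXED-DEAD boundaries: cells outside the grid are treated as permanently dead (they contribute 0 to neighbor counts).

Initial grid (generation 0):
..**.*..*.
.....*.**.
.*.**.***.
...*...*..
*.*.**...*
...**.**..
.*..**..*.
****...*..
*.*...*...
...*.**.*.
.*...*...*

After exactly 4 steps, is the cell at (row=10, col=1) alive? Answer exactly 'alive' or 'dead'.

Answer: alive

Derivation:
Simulating step by step:
Generation 0 (given above): 43 live cells
Generation 1: 67 live cells
..*******.
.....*.***
.********.
.*.*...*..
*.*.**.***
.****.***.
**..**..*.
********..
*.*.***...
.********.
.*..***..*
Generation 2: 75 live cells
..********
.*...*.***
.*********
**.*...*.*
*.*.**.***
.****.***.
**..**..*.
********..
*.*.***.*.
*********.
.*..***.**
Generation 3: 77 live cells
..********
.*...*.***
.*********
**.*...*.*
*.*.**.***
.****.***.
**..**..*.
*********.
*.*.***.*.
*********.
**..***.**
Generation 4: 80 live cells
..********
.*...*.***
.*********
**.*...*.*
*.*.**.***
.****.***.
**..**..**
**********
*.*.***.**
*********.
**..***.**

Cell (10,1) at generation 4: 1 -> alive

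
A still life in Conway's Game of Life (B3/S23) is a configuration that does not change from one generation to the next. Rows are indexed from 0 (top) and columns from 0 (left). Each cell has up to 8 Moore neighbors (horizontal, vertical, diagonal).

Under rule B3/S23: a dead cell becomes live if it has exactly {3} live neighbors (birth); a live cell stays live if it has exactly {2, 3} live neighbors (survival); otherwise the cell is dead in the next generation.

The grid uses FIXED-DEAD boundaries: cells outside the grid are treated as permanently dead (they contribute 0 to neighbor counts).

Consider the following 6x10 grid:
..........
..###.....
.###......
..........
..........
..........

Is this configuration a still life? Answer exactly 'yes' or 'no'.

Answer: no

Derivation:
Compute generation 1 and compare to generation 0 (given above):
Generation 1:
...#......
.#..#.....
.#..#.....
..#.......
..........
..........
Cell (0,3) differs: gen0=0 vs gen1=1 -> NOT a still life.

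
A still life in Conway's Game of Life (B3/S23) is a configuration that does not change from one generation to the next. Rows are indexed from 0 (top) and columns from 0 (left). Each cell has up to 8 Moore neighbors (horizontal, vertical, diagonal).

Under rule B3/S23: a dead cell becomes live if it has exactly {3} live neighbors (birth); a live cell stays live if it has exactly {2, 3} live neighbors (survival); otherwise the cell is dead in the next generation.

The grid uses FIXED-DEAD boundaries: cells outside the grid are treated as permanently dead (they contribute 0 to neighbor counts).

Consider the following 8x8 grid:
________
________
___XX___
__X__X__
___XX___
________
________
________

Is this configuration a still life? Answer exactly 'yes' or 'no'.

Answer: yes

Derivation:
Compute generation 1 and compare to generation 0 (given above):
Generation 1:
________
________
___XX___
__X__X__
___XX___
________
________
________
The grids are IDENTICAL -> still life.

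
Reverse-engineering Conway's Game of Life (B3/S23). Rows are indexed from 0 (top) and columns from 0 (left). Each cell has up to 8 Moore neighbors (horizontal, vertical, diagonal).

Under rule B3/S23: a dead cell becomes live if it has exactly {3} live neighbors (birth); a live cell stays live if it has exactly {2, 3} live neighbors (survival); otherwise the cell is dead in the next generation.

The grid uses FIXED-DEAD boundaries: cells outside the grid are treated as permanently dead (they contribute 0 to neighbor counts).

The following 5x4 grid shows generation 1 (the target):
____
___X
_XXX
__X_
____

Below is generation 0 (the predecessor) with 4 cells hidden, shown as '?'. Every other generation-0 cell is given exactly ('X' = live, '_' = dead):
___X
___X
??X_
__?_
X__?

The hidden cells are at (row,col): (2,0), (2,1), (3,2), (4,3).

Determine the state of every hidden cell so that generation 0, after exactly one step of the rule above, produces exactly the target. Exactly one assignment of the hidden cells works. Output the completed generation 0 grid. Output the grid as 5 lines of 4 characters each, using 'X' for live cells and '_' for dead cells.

Answer: ___X
___X
_XX_
__X_
X___

Derivation:
Hidden generation-0 cells (in order): (2,0), (2,1), (3,2), (4,3).
A hidden cell only influences target cells in its own 3x3 neighborhood. Try each of the 2^4 = 16 assignments, step the completed generation 0 forward once under B3/S23, and compare with the target:
  (2,0)=_ (2,1)=_ (3,2)=_ (4,3)=_ -> step gives (1,2)='X' but target has '_' -> reject
  (2,0)=_ (2,1)=_ (3,2)=_ (4,3)=X -> step gives (1,2)='X' but target has '_' -> reject
  (2,0)=_ (2,1)=_ (3,2)=X (4,3)=_ -> step gives (1,2)='X' but target has '_' -> reject
  (2,0)=_ (2,1)=_ (3,2)=X (4,3)=X -> step gives (1,2)='X' but target has '_' -> reject
  (2,0)=_ (2,1)=X (3,2)=_ (4,3)=_ -> step gives (2,1)='_' but target has 'X' -> reject
  (2,0)=_ (2,1)=X (3,2)=_ (4,3)=X -> step gives (2,1)='_' but target has 'X' -> reject
  (2,0)=_ (2,1)=X (3,2)=X (4,3)=_ -> step reproduces the target at every cell -> ACCEPT
  (2,0)=_ (2,1)=X (3,2)=X (4,3)=X -> step gives (3,3)='X' but target has '_' -> reject
  (2,0)=X (2,1)=_ (3,2)=_ (4,3)=_ -> step gives (1,2)='X' but target has '_' -> reject
  (2,0)=X (2,1)=_ (3,2)=_ (4,3)=X -> step gives (1,2)='X' but target has '_' -> reject
  (2,0)=X (2,1)=_ (3,2)=X (4,3)=_ -> step gives (1,2)='X' but target has '_' -> reject
  (2,0)=X (2,1)=_ (3,2)=X (4,3)=X -> step gives (1,2)='X' but target has '_' -> reject
  (2,0)=X (2,1)=X (3,2)=_ (4,3)=_ -> step gives (1,1)='X' but target has '_' -> reject
  (2,0)=X (2,1)=X (3,2)=_ (4,3)=X -> step gives (1,1)='X' but target has '_' -> reject
  (2,0)=X (2,1)=X (3,2)=X (4,3)=_ -> step gives (1,1)='X' but target has '_' -> reject
  (2,0)=X (2,1)=X (3,2)=X (4,3)=X -> step gives (1,1)='X' but target has '_' -> reject
Unique solution: (2,0)=dead, (2,1)=live, (3,2)=live, (4,3)=dead.
Check: live-neighbor counts of every cell in the completed generation 0:
0021
1242
1233
2422
0211
Applying B3/S23 to generation 0 with these counts gives:
____
___X
_XXX
__X_
____
which matches the target exactly.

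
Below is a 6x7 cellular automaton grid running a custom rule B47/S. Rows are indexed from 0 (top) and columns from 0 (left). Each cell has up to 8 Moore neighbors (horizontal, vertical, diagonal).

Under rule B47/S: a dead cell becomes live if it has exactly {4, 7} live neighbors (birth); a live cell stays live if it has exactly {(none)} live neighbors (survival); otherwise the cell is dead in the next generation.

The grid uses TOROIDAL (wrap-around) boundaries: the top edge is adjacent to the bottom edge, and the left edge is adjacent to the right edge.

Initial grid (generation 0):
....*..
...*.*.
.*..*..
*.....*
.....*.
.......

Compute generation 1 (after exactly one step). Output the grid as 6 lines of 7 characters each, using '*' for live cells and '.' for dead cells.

Answer: .......
....*..
.......
.......
.......
.......

Derivation:
Simulating step by step:
Generation 0 (given above): 8 live cells
Generation 1: 1 live cells
(generation 1 grid is the final answer)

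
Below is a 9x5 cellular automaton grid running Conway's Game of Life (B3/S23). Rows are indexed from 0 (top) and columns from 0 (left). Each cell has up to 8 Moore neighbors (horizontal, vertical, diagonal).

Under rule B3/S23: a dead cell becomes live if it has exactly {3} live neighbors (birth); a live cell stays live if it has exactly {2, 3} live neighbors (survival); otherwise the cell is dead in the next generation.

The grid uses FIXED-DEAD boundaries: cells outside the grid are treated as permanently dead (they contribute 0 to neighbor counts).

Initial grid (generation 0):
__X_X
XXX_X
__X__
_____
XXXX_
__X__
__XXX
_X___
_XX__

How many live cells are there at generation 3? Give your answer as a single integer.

Simulating step by step:
Generation 0 (given above): 18 live cells
Generation 1: 15 live cells
__X__
__X__
__XX_
___X_
_XXX_
____X
_XXX_
_X___
_XX__
Generation 2: 17 live cells
_____
_XX__
__XX_
_X__X
__XXX
____X
_XXX_
X__X_
_XX__
Generation 3: 18 live cells
_____
_XXX_
___X_
_X__X
__X_X
_X__X
_XXXX
X__X_
_XX__
Population at generation 3: 18

Answer: 18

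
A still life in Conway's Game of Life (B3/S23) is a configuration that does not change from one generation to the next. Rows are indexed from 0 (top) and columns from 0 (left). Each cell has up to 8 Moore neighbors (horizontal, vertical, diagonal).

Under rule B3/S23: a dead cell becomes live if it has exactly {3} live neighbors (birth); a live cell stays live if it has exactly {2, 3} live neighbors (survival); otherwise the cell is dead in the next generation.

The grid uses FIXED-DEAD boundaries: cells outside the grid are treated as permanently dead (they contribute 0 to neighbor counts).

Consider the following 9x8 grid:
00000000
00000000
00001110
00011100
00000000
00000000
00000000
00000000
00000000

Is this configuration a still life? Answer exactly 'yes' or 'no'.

Answer: no

Derivation:
Compute generation 1 and compare to generation 0 (given above):
Generation 1:
00000000
00000100
00010010
00010010
00001000
00000000
00000000
00000000
00000000
Cell (1,5) differs: gen0=0 vs gen1=1 -> NOT a still life.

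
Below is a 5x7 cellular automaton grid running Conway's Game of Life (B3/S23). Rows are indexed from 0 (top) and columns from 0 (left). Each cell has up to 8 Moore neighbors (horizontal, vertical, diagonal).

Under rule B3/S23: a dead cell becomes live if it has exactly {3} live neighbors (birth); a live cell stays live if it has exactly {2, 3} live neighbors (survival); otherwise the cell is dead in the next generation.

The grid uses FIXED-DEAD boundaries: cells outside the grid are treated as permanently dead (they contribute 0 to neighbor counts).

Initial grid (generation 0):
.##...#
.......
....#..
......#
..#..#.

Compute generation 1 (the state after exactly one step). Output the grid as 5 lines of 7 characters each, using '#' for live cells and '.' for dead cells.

Answer: .......
.......
.......
.....#.
.......

Derivation:
Simulating step by step:
Generation 0 (given above): 7 live cells
Generation 1: 1 live cells
(generation 1 grid is the final answer)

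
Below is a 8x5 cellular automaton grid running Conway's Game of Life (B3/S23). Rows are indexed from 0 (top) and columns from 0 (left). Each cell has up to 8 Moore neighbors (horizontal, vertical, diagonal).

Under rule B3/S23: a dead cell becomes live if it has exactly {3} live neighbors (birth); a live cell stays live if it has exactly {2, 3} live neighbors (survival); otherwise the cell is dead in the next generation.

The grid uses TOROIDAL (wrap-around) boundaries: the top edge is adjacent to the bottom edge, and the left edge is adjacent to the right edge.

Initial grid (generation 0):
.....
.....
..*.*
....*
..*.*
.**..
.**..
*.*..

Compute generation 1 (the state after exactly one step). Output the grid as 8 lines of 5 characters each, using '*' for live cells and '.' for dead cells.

Answer: .....
.....
...*.
*...*
***..
*....
*..*.
..*..

Derivation:
Simulating step by step:
Generation 0 (given above): 11 live cells
Generation 1: 10 live cells
(generation 1 grid is the final answer)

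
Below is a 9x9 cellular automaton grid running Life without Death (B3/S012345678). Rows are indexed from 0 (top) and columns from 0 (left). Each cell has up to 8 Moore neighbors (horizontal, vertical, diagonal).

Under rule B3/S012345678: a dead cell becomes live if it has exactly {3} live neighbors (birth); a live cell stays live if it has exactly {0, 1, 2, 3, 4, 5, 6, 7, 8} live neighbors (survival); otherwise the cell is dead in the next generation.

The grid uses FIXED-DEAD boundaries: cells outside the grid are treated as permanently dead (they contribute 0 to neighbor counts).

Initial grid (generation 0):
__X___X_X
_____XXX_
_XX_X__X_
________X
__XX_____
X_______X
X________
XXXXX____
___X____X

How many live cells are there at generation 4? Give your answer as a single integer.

Answer: 53

Derivation:
Simulating step by step:
Generation 0 (given above): 23 live cells
Generation 1: 36 live cells
__X__XX_X
_XXX_XXXX
_XX_XX_XX
_X______X
__XX_____
XX______X
X_XX_____
XXXXX____
_X_XX___X
Generation 2: 45 live cells
_XXXXXX_X
_XXX_XXXX
XXX_XX_XX
_X__X__XX
X_XX_____
XX______X
X_XXX____
XXXXX____
XX_XX___X
Generation 3: 51 live cells
_XXXXXX_X
_XXX_XXXX
XXX_XX_XX
_X__XXXXX
X_XX___XX
XX__X___X
X_XXX____
XXXXXX___
XX_XX___X
Generation 4: 53 live cells
_XXXXXX_X
_XXX_XXXX
XXX_XX_XX
_X__XXXXX
X_XX___XX
XX__X__XX
X_XXX____
XXXXXX___
XX_XXX__X
Population at generation 4: 53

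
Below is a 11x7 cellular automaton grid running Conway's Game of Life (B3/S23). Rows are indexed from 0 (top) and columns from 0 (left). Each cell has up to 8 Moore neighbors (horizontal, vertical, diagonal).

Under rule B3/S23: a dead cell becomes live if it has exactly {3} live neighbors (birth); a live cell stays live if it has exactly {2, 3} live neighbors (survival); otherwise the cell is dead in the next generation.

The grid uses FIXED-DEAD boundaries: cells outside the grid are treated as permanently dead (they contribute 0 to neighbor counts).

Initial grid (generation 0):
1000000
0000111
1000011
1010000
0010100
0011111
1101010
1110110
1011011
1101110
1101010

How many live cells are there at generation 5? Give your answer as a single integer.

Answer: 16

Derivation:
Simulating step by step:
Generation 0 (given above): 39 live cells
Generation 1: 17 live cells
0000010
0000101
0100101
0001010
0010100
0000001
1000000
0000000
0000001
0000000
1101010
Generation 2: 12 live cells
0000010
0000101
0001101
0011010
0001110
0000000
0000000
0000000
0000000
0000000
0000000
Generation 3: 12 live cells
0000010
0001101
0010001
0010001
0011010
0000100
0000000
0000000
0000000
0000000
0000000
Generation 4: 17 live cells
0000110
0001101
0010001
0110011
0011110
0001100
0000000
0000000
0000000
0000000
0000000
Generation 5: 16 live cells
0001110
0001101
0110101
0100001
0100001
0010010
0000000
0000000
0000000
0000000
0000000
Population at generation 5: 16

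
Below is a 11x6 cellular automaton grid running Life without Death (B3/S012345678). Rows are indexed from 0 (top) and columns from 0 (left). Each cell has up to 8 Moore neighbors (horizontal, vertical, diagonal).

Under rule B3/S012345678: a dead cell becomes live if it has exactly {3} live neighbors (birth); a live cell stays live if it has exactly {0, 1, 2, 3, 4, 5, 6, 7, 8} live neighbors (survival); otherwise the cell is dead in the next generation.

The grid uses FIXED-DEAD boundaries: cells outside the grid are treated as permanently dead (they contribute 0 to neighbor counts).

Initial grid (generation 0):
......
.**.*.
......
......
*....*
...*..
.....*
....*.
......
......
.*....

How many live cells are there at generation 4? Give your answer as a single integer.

Simulating step by step:
Generation 0 (given above): 9 live cells
Generation 1: 11 live cells
......
.**.*.
......
......
*....*
...**.
....**
....*.
......
......
.*....
Generation 2: 13 live cells
......
.**.*.
......
......
*...**
...**.
....**
....**
......
......
.*....
Generation 3: 14 live cells
......
.**.*.
......
......
*..***
...**.
....**
....**
......
......
.*....
Generation 4: 15 live cells
......
.**.*.
......
....*.
*..***
...**.
....**
....**
......
......
.*....
Population at generation 4: 15

Answer: 15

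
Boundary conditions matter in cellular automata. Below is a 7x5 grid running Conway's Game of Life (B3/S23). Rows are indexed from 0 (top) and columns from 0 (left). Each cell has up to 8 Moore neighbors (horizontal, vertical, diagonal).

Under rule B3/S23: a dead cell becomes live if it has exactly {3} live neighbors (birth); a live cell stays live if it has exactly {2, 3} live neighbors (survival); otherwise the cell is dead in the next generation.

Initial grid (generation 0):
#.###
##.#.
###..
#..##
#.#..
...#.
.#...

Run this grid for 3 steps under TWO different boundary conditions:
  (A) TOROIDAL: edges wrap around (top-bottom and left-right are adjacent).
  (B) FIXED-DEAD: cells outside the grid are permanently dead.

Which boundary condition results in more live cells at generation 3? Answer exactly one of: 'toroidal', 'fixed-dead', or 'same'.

Answer: fixed-dead

Derivation:
Under TOROIDAL boundary, generation 3:
.....
.....
.....
.##..
.##..
##..#
.....
Population = 7

Under FIXED-DEAD boundary, generation 3:
...##
.....
.....
.##.#
#...#
.##..
..#..
Population = 10

Comparison: toroidal=7, fixed-dead=10 -> fixed-dead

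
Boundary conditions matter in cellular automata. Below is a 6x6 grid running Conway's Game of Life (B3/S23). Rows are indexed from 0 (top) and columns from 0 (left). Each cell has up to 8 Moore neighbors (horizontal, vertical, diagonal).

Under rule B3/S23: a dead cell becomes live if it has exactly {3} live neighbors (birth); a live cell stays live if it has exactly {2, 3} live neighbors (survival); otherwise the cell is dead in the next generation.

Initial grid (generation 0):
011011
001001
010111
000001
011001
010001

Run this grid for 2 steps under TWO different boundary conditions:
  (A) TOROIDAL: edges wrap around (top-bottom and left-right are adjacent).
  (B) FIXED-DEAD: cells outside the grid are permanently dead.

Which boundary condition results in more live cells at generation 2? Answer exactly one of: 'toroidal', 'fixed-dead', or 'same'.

Under TOROIDAL boundary, generation 2:
101101
110001
101100
010001
010001
000000
Population = 14

Under FIXED-DEAD boundary, generation 2:
001110
010001
001100
010001
100011
011100
Population = 15

Comparison: toroidal=14, fixed-dead=15 -> fixed-dead

Answer: fixed-dead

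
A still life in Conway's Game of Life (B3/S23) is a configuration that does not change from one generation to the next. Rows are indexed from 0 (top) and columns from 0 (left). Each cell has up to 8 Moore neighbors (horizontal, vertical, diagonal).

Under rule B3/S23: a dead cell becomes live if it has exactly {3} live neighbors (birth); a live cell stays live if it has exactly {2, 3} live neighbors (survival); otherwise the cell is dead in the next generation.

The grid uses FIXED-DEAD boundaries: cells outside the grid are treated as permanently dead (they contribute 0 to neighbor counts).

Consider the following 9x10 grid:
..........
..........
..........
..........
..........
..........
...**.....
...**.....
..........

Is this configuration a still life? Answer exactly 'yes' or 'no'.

Answer: yes

Derivation:
Compute generation 1 and compare to generation 0 (given above):
Generation 1:
..........
..........
..........
..........
..........
..........
...**.....
...**.....
..........
The grids are IDENTICAL -> still life.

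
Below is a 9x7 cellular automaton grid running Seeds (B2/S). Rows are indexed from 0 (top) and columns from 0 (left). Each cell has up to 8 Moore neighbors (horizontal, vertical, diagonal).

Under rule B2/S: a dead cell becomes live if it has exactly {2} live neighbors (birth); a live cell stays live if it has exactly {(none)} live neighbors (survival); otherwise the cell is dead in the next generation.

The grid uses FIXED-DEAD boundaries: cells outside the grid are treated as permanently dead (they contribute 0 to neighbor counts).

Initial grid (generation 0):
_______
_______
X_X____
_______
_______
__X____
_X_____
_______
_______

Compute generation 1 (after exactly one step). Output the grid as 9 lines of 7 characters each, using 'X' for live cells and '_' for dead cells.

Simulating step by step:
Generation 0 (given above): 4 live cells
Generation 1: 5 live cells
(generation 1 grid is the final answer)

Answer: _______
_X_____
_X_____
_X_____
_______
_X_____
__X____
_______
_______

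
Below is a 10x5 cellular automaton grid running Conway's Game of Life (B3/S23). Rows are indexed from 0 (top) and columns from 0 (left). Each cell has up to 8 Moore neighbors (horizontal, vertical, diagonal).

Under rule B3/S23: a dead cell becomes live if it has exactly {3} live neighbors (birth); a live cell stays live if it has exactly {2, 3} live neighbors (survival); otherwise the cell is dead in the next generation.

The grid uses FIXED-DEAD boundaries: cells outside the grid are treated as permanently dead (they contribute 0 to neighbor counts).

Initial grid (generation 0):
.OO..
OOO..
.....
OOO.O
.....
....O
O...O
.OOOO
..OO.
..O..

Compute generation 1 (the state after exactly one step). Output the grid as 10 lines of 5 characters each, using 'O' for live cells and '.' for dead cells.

Answer: O.O..
O.O..
...O.
.O...
.O.O.
.....
.OO.O
.O..O
....O
..OO.

Derivation:
Simulating step by step:
Generation 0 (given above): 19 live cells
Generation 1: 16 live cells
(generation 1 grid is the final answer)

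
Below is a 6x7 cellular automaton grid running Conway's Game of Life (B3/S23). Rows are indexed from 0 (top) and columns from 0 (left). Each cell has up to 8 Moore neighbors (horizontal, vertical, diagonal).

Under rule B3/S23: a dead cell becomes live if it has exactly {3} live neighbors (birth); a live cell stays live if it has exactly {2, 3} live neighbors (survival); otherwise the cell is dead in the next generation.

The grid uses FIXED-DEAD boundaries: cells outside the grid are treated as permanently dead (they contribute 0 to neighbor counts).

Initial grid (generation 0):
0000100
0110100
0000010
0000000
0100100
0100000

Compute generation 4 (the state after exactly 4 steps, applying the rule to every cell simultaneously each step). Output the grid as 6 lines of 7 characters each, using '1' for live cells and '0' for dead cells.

Answer: 0001100
0010010
0001100
0000000
0000000
0000000

Derivation:
Simulating step by step:
Generation 0 (given above): 8 live cells
Generation 1: 4 live cells
0001000
0001110
0000000
0000000
0000000
0000000
Generation 2: 4 live cells
0001000
0001100
0000100
0000000
0000000
0000000
Generation 3: 6 live cells
0001100
0001100
0001100
0000000
0000000
0000000
Generation 4: 6 live cells
(generation 4 grid is the final answer)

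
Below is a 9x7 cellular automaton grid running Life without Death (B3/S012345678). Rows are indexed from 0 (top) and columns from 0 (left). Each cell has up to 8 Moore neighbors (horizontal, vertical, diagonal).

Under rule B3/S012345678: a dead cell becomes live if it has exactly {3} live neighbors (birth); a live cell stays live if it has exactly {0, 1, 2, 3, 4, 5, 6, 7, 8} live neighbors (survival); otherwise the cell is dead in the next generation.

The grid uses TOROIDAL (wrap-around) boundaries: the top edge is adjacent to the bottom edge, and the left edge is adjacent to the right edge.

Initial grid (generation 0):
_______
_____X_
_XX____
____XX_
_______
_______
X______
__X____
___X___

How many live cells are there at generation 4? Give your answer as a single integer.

Answer: 23

Derivation:
Simulating step by step:
Generation 0 (given above): 8 live cells
Generation 1: 10 live cells
_______
_____X_
_XX_XX_
____XX_
_______
_______
X______
__X____
___X___
Generation 2: 14 live cells
_______
____XX_
_XXXXXX
___XXX_
_______
_______
X______
__X____
___X___
Generation 3: 19 live cells
____X__
__X_XXX
_XXXXXX
___XXXX
____X__
_______
X______
__X____
___X___
Generation 4: 23 live cells
____X__
XXX_XXX
_XXXXXX
X__XXXX
___XX__
_______
X______
__X____
___X___
Population at generation 4: 23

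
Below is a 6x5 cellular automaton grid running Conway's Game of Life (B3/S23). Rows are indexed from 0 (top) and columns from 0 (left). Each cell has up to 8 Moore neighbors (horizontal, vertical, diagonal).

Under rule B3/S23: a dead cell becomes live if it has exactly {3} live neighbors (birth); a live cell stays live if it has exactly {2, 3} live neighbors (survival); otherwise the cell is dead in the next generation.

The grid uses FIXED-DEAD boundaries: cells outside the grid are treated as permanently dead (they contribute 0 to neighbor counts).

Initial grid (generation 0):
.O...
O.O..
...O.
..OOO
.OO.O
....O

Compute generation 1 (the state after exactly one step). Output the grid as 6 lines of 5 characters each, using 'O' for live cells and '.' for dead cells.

Simulating step by step:
Generation 0 (given above): 11 live cells
Generation 1: 11 live cells
(generation 1 grid is the final answer)

Answer: .O...
.OO..
.O..O
.O..O
.OO.O
...O.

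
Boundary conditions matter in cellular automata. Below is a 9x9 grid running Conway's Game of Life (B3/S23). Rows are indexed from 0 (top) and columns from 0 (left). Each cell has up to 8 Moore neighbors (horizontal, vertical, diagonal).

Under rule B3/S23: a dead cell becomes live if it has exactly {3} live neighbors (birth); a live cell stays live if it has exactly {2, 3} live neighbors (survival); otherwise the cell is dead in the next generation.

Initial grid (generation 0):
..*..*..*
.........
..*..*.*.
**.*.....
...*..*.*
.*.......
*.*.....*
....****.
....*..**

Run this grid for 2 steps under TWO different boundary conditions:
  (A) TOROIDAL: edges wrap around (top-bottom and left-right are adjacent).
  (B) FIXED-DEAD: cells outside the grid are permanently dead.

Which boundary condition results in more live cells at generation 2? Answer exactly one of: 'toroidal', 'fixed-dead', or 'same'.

Under TOROIDAL boundary, generation 2:
.......**
.......*.
.***.**.*
...*...**
...*..*..
..*......
...*.....
.***.....
*..*..*.*
Population = 23

Under FIXED-DEAD boundary, generation 2:
.........
.........
.***.***.
...*.....
*..*..**.
..*....*.
.*.*...*.
...*....*
...**.**.
Population = 22

Comparison: toroidal=23, fixed-dead=22 -> toroidal

Answer: toroidal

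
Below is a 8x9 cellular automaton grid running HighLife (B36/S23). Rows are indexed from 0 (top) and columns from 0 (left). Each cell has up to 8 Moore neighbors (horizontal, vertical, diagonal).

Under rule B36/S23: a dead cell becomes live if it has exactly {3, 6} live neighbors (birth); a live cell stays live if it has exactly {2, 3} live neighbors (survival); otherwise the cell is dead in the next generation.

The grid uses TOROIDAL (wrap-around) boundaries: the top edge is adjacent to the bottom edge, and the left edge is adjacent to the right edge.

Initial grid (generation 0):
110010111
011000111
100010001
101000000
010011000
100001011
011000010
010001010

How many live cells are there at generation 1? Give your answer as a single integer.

Answer: 24

Derivation:
Simulating step by step:
Generation 0 (given above): 29 live cells
Generation 1: 24 live cells
000000000
001100100
001100000
100111001
010011100
101011011
011000010
000001000
Population at generation 1: 24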